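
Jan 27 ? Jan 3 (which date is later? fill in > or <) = >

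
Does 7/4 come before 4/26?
No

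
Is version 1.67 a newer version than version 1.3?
Yes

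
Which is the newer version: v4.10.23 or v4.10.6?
v4.10.23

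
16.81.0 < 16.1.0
False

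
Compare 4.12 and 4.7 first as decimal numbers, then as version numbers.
As decimals: 4.12 < 4.7. As versions: v4.12 > v4.7 (minor version 12 > 7).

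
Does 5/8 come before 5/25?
Yes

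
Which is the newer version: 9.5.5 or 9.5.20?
9.5.20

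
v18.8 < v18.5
False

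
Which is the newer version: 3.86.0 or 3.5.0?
3.86.0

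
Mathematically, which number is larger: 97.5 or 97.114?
97.5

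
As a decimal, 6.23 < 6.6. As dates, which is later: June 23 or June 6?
June 23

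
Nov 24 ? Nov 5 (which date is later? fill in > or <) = >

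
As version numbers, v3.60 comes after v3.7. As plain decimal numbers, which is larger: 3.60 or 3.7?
3.7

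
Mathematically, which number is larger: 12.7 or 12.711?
12.711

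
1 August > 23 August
False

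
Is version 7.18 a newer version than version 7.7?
Yes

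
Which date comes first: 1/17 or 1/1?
1/1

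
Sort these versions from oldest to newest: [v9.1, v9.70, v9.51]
[v9.1, v9.51, v9.70]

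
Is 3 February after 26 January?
Yes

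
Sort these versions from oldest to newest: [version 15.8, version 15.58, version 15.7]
[version 15.7, version 15.8, version 15.58]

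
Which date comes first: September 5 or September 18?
September 5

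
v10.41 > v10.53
False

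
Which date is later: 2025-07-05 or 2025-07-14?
2025-07-14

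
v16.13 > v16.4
True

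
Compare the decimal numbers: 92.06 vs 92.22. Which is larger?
92.22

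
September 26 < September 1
False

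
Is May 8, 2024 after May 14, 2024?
No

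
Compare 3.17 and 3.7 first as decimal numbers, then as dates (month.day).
As decimals: 3.17 < 3.7. As dates: 3/17 is later than 3/7 (day 17 > day 7).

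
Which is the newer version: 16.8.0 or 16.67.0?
16.67.0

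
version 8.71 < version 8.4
False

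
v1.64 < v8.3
True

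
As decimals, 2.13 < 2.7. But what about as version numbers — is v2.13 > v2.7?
True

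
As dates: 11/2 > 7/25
True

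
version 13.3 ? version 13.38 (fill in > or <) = <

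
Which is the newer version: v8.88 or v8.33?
v8.88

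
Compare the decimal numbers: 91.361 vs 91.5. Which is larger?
91.5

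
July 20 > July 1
True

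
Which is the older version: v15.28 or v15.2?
v15.2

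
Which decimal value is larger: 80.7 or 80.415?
80.7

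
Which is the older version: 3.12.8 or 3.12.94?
3.12.8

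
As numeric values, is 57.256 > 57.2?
True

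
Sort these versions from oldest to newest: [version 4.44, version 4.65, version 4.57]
[version 4.44, version 4.57, version 4.65]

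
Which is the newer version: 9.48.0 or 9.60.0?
9.60.0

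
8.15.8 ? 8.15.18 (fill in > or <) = <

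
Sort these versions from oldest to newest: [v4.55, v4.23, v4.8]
[v4.8, v4.23, v4.55]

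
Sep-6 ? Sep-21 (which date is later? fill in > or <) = <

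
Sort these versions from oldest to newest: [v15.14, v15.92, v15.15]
[v15.14, v15.15, v15.92]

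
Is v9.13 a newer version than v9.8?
Yes. Version numbers are compared segment by segment as integers, not as decimals: minor version 13 > 8, so v9.13 > v9.8 (even though the decimal 9.13 < 9.8).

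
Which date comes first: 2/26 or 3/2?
2/26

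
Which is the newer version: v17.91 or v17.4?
v17.91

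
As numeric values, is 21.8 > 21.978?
False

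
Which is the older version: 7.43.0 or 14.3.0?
7.43.0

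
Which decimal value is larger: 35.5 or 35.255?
35.5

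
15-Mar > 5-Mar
True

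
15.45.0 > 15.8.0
True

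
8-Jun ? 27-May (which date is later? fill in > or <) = >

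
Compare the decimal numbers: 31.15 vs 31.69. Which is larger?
31.69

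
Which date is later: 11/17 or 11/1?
11/17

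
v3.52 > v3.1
True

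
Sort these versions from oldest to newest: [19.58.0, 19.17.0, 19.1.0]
[19.1.0, 19.17.0, 19.58.0]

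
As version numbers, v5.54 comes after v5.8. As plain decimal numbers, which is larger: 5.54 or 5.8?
5.8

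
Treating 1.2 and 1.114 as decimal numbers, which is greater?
1.2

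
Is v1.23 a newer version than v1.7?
Yes. Version numbers are compared segment by segment as integers, not as decimals: minor version 23 > 7, so v1.23 > v1.7 (even though the decimal 1.23 < 1.7).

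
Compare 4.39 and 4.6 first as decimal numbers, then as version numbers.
As decimals: 4.39 < 4.6. As versions: v4.39 > v4.6 (minor version 39 > 6).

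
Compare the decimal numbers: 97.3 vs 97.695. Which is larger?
97.695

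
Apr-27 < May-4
True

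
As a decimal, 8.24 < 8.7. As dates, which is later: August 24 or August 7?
August 24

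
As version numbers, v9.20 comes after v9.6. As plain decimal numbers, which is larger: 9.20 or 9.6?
9.6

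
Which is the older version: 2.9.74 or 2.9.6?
2.9.6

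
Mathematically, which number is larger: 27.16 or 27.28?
27.28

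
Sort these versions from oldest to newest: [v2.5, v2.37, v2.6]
[v2.5, v2.6, v2.37]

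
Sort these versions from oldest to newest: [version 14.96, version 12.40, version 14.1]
[version 12.40, version 14.1, version 14.96]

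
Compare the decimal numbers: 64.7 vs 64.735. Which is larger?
64.735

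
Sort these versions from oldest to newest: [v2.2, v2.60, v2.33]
[v2.2, v2.33, v2.60]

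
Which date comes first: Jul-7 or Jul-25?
Jul-7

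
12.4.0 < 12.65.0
True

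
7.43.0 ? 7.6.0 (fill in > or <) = >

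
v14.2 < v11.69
False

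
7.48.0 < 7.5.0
False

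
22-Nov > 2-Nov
True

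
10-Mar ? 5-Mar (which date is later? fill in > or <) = >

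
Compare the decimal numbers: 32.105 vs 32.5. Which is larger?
32.5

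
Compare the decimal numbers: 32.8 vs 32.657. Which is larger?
32.8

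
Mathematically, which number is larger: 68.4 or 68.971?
68.971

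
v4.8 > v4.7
True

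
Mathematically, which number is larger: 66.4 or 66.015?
66.4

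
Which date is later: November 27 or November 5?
November 27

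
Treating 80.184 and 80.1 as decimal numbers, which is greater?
80.184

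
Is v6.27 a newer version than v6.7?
Yes. Version numbers are compared segment by segment as integers, not as decimals: minor version 27 > 7, so v6.27 > v6.7 (even though the decimal 6.27 < 6.7).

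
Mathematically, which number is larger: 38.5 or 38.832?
38.832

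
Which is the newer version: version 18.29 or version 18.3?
version 18.29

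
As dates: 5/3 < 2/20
False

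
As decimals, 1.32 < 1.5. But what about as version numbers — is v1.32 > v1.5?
True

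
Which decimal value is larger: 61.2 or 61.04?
61.2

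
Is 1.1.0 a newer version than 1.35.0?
No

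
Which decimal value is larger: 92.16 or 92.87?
92.87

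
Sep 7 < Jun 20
False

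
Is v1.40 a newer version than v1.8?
Yes. Version numbers are compared segment by segment as integers, not as decimals: minor version 40 > 8, so v1.40 > v1.8 (even though the decimal 1.40 < 1.8).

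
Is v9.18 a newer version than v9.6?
Yes. Version numbers are compared segment by segment as integers, not as decimals: minor version 18 > 6, so v9.18 > v9.6 (even though the decimal 9.18 < 9.6).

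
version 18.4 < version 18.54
True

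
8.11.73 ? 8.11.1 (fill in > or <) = >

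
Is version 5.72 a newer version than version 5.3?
Yes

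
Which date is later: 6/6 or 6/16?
6/16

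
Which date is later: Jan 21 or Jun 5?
Jun 5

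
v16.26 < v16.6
False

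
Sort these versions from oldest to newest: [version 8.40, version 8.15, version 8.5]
[version 8.5, version 8.15, version 8.40]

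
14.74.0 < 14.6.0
False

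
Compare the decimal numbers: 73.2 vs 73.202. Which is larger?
73.202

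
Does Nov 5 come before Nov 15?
Yes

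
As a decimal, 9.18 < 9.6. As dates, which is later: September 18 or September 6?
September 18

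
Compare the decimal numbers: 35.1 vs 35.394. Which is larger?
35.394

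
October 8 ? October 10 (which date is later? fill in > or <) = <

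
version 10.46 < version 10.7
False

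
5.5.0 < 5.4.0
False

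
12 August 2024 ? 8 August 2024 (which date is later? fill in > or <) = >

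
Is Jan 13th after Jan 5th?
Yes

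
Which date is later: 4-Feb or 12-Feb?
12-Feb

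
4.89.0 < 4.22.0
False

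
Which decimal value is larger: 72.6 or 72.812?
72.812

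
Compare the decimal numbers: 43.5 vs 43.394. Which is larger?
43.5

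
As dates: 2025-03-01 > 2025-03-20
False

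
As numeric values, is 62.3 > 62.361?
False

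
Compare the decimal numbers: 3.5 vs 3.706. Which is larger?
3.706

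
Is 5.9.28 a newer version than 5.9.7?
Yes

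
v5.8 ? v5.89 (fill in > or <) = <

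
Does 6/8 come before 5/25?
No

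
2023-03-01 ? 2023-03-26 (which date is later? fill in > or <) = <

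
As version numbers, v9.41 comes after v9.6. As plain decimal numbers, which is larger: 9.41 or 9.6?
9.6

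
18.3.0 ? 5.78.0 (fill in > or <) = >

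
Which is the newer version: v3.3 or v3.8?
v3.8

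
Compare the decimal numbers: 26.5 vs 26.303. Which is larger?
26.5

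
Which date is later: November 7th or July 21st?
November 7th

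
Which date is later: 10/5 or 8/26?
10/5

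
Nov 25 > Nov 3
True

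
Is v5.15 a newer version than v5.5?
Yes. Version numbers are compared segment by segment as integers, not as decimals: minor version 15 > 5, so v5.15 > v5.5 (even though the decimal 5.15 < 5.5).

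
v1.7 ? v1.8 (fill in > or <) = <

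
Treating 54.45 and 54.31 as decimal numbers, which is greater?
54.45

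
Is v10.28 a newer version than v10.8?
Yes. Version numbers are compared segment by segment as integers, not as decimals: minor version 28 > 8, so v10.28 > v10.8 (even though the decimal 10.28 < 10.8).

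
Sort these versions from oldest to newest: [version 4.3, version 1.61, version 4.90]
[version 1.61, version 4.3, version 4.90]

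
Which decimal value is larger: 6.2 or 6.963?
6.963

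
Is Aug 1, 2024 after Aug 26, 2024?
No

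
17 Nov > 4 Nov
True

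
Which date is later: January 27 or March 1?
March 1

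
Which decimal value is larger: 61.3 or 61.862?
61.862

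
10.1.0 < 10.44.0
True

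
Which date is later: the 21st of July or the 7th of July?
the 21st of July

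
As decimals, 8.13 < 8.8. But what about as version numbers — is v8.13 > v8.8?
True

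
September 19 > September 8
True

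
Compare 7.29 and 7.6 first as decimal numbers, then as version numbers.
As decimals: 7.29 < 7.6. As versions: v7.29 > v7.6 (minor version 29 > 6).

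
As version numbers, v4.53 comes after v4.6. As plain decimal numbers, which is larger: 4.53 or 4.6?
4.6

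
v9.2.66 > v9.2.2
True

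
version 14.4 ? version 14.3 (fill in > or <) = >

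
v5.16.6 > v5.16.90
False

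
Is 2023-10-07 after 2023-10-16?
No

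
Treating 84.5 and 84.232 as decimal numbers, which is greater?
84.5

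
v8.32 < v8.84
True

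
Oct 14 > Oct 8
True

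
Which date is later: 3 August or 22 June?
3 August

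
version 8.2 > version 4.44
True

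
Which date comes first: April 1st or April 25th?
April 1st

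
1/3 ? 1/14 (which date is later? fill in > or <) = <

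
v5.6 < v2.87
False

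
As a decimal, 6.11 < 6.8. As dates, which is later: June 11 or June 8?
June 11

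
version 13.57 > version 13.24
True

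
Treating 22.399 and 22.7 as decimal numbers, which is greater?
22.7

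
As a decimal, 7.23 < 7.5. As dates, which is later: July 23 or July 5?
July 23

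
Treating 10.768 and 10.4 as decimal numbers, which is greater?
10.768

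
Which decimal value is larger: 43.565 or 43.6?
43.6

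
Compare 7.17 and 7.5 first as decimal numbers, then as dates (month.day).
As decimals: 7.17 < 7.5. As dates: 7/17 is later than 7/5 (day 17 > day 5).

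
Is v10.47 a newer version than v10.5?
Yes. Version numbers are compared segment by segment as integers, not as decimals: minor version 47 > 5, so v10.47 > v10.5 (even though the decimal 10.47 < 10.5).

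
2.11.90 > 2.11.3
True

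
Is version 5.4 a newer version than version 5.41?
No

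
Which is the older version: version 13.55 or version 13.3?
version 13.3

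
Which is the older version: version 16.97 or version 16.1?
version 16.1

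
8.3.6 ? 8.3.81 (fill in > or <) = <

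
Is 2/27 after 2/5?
Yes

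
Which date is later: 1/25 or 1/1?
1/25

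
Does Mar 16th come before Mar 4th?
No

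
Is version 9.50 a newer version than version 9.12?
Yes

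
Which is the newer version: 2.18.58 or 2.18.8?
2.18.58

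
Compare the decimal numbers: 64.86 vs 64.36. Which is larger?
64.86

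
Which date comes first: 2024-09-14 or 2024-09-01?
2024-09-01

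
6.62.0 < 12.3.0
True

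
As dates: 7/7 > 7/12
False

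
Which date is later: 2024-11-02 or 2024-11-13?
2024-11-13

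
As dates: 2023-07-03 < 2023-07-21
True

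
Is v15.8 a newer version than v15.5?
Yes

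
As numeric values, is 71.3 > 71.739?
False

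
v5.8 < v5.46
True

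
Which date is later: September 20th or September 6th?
September 20th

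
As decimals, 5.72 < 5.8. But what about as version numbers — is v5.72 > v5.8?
True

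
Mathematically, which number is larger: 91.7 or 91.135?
91.7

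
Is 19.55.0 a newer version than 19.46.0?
Yes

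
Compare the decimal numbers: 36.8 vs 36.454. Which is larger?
36.8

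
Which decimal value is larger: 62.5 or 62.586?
62.586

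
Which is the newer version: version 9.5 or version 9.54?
version 9.54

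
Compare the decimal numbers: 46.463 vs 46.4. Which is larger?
46.463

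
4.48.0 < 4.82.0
True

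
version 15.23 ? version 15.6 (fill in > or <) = >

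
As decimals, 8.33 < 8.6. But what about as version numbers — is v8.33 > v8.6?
True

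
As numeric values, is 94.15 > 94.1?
True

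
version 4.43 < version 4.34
False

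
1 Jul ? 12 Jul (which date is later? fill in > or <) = <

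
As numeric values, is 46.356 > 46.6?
False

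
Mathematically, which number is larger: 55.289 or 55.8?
55.8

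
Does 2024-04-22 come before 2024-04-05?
No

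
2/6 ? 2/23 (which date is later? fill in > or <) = <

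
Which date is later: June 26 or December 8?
December 8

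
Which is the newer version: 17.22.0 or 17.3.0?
17.22.0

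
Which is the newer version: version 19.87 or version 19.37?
version 19.87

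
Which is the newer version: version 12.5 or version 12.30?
version 12.30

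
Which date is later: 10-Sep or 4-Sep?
10-Sep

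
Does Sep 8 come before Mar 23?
No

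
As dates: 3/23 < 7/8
True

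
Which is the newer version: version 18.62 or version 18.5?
version 18.62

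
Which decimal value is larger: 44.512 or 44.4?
44.512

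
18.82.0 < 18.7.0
False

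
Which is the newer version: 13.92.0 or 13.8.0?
13.92.0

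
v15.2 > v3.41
True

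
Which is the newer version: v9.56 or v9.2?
v9.56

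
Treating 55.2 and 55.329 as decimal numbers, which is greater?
55.329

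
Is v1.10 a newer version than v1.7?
Yes. Version numbers are compared segment by segment as integers, not as decimals: minor version 10 > 7, so v1.10 > v1.7 (even though the decimal 1.10 < 1.7).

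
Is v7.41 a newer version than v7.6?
Yes. Version numbers are compared segment by segment as integers, not as decimals: minor version 41 > 6, so v7.41 > v7.6 (even though the decimal 7.41 < 7.6).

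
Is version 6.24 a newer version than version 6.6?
Yes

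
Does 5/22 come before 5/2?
No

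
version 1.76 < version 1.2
False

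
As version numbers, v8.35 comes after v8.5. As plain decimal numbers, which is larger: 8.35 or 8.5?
8.5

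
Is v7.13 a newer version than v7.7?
Yes. Version numbers are compared segment by segment as integers, not as decimals: minor version 13 > 7, so v7.13 > v7.7 (even though the decimal 7.13 < 7.7).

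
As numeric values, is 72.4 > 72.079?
True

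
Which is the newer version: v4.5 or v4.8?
v4.8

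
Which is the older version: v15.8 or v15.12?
v15.8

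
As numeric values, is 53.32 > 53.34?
False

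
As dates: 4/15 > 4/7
True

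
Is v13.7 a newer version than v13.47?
No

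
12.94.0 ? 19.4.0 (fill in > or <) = <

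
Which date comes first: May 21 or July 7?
May 21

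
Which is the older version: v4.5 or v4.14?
v4.5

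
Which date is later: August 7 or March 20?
August 7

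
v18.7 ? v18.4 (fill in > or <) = >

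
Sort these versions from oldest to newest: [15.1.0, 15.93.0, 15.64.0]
[15.1.0, 15.64.0, 15.93.0]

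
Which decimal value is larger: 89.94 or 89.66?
89.94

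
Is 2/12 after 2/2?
Yes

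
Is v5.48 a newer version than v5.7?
Yes. Version numbers are compared segment by segment as integers, not as decimals: minor version 48 > 7, so v5.48 > v5.7 (even though the decimal 5.48 < 5.7).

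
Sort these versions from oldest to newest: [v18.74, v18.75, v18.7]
[v18.7, v18.74, v18.75]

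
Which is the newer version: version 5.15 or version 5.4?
version 5.15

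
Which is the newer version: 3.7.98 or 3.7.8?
3.7.98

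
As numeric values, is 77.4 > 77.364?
True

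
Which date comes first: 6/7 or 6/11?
6/7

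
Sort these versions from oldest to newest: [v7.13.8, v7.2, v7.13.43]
[v7.2, v7.13.8, v7.13.43]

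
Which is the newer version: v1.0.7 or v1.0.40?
v1.0.40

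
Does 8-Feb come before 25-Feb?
Yes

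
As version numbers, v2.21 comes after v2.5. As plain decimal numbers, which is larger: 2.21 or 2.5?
2.5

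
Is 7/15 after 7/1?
Yes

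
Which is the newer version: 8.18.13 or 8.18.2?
8.18.13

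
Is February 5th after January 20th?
Yes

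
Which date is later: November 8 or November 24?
November 24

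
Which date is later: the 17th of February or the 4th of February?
the 17th of February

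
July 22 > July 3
True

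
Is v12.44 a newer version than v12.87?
No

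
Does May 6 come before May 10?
Yes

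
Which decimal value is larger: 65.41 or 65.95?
65.95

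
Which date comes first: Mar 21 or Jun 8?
Mar 21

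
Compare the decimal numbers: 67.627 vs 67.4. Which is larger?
67.627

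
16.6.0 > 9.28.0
True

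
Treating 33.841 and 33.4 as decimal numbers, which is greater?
33.841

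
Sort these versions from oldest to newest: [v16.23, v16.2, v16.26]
[v16.2, v16.23, v16.26]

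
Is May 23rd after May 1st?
Yes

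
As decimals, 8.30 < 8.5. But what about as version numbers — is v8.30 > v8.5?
True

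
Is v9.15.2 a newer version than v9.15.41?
No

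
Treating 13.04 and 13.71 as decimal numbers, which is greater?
13.71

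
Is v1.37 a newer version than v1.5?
Yes. Version numbers are compared segment by segment as integers, not as decimals: minor version 37 > 5, so v1.37 > v1.5 (even though the decimal 1.37 < 1.5).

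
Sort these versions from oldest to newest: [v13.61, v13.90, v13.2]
[v13.2, v13.61, v13.90]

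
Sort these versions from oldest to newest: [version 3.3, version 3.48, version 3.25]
[version 3.3, version 3.25, version 3.48]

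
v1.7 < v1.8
True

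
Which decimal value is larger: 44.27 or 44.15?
44.27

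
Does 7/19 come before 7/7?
No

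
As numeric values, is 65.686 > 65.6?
True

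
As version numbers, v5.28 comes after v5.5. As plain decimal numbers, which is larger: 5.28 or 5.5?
5.5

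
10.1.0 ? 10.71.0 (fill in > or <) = <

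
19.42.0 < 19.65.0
True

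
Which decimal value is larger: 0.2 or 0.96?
0.96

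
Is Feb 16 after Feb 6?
Yes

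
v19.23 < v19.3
False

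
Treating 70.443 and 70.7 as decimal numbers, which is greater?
70.7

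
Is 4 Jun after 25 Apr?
Yes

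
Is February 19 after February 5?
Yes. Day 19 comes after day 5 in February — this is a date comparison, not a decimal one (the decimal 2.19 would be smaller than 2.5).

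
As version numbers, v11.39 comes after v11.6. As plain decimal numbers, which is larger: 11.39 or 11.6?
11.6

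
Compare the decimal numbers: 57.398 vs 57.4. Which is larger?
57.4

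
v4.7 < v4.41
True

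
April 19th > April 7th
True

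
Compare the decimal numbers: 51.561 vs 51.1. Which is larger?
51.561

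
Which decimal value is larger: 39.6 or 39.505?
39.6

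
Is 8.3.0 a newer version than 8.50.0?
No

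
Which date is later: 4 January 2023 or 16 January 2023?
16 January 2023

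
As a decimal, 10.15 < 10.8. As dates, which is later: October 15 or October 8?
October 15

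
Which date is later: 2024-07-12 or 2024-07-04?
2024-07-12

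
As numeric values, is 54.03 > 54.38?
False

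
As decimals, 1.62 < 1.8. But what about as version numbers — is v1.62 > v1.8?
True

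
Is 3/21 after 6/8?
No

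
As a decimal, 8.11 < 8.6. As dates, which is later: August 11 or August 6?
August 11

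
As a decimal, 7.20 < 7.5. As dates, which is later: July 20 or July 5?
July 20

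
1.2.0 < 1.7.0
True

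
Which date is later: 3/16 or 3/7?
3/16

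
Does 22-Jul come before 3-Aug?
Yes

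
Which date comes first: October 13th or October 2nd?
October 2nd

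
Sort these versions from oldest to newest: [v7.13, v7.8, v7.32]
[v7.8, v7.13, v7.32]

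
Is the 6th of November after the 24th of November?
No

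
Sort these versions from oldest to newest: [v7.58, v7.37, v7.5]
[v7.5, v7.37, v7.58]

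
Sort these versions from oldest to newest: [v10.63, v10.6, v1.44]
[v1.44, v10.6, v10.63]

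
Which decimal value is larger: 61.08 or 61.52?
61.52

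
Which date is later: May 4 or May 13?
May 13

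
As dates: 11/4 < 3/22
False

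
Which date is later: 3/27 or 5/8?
5/8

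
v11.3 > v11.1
True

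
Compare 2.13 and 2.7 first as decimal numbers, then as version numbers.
As decimals: 2.13 < 2.7. As versions: v2.13 > v2.7 (minor version 13 > 7).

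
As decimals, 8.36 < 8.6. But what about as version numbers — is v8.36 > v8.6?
True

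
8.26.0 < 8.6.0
False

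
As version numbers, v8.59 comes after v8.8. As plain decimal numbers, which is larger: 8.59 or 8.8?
8.8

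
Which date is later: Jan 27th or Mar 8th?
Mar 8th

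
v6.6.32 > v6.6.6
True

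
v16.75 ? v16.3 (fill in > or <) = >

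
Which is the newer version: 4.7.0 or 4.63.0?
4.63.0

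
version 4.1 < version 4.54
True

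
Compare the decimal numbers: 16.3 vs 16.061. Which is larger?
16.3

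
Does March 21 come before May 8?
Yes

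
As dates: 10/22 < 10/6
False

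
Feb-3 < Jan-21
False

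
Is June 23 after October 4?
No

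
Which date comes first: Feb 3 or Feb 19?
Feb 3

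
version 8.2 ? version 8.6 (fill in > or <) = <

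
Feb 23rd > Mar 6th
False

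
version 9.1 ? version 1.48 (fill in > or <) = >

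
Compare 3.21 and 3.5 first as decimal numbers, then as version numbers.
As decimals: 3.21 < 3.5. As versions: v3.21 > v3.5 (minor version 21 > 5).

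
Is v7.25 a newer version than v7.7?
Yes. Version numbers are compared segment by segment as integers, not as decimals: minor version 25 > 7, so v7.25 > v7.7 (even though the decimal 7.25 < 7.7).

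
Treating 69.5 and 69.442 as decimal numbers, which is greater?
69.5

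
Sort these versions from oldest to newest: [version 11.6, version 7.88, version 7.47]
[version 7.47, version 7.88, version 11.6]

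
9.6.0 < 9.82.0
True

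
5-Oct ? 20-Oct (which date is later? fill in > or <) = <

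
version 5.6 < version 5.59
True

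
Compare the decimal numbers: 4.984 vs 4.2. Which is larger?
4.984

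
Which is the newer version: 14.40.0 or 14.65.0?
14.65.0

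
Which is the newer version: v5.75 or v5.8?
v5.75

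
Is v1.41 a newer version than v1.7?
Yes. Version numbers are compared segment by segment as integers, not as decimals: minor version 41 > 7, so v1.41 > v1.7 (even though the decimal 1.41 < 1.7).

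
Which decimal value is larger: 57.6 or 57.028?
57.6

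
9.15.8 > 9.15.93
False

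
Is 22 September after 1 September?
Yes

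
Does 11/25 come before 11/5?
No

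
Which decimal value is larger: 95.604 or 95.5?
95.604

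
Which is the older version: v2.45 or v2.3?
v2.3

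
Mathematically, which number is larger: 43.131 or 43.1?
43.131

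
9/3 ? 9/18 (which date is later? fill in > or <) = <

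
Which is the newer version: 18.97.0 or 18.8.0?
18.97.0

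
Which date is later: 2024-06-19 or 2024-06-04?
2024-06-19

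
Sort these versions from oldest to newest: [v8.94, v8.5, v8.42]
[v8.5, v8.42, v8.94]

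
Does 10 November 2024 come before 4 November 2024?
No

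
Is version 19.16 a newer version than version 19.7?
Yes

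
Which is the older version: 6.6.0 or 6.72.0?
6.6.0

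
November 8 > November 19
False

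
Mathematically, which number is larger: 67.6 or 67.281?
67.6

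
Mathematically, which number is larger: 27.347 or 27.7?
27.7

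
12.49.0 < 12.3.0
False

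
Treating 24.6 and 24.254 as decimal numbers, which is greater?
24.6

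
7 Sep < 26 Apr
False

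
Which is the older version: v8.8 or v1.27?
v1.27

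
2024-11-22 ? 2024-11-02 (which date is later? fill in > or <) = >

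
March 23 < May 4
True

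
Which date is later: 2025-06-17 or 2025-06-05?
2025-06-17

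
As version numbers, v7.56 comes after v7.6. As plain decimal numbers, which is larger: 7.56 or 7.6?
7.6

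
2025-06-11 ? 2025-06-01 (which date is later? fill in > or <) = >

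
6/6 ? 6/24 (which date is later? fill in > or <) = <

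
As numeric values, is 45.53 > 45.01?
True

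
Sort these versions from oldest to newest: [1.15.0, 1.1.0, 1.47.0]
[1.1.0, 1.15.0, 1.47.0]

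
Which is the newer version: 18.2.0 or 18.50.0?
18.50.0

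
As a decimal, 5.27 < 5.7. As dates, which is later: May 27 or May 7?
May 27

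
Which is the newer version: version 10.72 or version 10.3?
version 10.72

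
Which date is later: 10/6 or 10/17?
10/17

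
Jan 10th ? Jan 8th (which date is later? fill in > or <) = >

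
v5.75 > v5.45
True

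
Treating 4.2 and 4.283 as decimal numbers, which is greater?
4.283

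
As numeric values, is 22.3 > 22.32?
False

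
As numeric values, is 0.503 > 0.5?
True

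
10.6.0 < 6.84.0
False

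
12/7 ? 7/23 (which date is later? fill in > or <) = >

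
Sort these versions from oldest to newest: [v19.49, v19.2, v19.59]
[v19.2, v19.49, v19.59]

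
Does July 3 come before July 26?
Yes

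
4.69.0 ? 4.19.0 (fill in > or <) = >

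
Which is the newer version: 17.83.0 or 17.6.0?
17.83.0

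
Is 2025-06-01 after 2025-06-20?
No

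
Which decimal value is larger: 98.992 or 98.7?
98.992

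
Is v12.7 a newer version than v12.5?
Yes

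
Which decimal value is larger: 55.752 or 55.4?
55.752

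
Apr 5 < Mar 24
False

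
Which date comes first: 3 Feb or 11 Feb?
3 Feb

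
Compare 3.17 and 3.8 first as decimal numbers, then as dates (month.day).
As decimals: 3.17 < 3.8. As dates: 3/17 is later than 3/8 (day 17 > day 8).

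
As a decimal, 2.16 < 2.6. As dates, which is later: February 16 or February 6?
February 16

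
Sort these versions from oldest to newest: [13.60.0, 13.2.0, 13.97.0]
[13.2.0, 13.60.0, 13.97.0]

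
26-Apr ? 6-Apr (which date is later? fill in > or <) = >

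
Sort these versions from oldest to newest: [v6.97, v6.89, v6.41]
[v6.41, v6.89, v6.97]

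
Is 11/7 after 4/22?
Yes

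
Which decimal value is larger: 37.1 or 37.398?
37.398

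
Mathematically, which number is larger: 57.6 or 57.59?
57.6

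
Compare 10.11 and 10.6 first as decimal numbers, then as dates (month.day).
As decimals: 10.11 < 10.6. As dates: 10/11 is later than 10/6 (day 11 > day 6).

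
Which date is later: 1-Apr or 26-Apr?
26-Apr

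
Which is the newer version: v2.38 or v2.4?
v2.38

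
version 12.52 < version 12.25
False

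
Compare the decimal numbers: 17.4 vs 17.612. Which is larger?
17.612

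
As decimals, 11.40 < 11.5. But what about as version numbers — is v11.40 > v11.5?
True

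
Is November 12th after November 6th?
Yes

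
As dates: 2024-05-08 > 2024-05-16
False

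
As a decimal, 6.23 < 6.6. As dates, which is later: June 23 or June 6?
June 23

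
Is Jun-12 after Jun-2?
Yes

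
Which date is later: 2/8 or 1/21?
2/8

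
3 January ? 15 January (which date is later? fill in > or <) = <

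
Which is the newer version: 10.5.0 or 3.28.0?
10.5.0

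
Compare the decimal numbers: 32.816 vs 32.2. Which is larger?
32.816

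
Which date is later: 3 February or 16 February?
16 February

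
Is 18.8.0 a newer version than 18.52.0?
No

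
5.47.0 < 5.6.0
False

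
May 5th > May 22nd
False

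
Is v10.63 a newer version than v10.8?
Yes. Version numbers are compared segment by segment as integers, not as decimals: minor version 63 > 8, so v10.63 > v10.8 (even though the decimal 10.63 < 10.8).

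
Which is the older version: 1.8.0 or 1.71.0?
1.8.0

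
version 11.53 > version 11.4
True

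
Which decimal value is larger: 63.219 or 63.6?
63.6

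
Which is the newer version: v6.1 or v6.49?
v6.49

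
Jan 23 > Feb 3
False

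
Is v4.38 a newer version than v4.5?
Yes. Version numbers are compared segment by segment as integers, not as decimals: minor version 38 > 5, so v4.38 > v4.5 (even though the decimal 4.38 < 4.5).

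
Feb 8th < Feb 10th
True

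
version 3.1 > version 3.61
False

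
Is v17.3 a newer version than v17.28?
No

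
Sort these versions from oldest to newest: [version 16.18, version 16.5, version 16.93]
[version 16.5, version 16.18, version 16.93]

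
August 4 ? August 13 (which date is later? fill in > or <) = <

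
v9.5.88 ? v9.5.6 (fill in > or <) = >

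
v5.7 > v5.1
True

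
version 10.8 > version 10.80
False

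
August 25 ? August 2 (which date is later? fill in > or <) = >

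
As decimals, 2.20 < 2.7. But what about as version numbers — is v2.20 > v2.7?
True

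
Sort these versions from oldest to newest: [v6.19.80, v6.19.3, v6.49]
[v6.19.3, v6.19.80, v6.49]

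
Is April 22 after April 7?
Yes. Day 22 comes after day 7 in April — this is a date comparison, not a decimal one (the decimal 4.22 would be smaller than 4.7).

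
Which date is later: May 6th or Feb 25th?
May 6th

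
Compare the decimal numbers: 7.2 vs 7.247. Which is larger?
7.247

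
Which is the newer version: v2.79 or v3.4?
v3.4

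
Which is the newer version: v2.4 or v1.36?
v2.4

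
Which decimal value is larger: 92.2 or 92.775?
92.775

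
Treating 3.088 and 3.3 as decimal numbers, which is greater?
3.3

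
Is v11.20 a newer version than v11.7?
Yes. Version numbers are compared segment by segment as integers, not as decimals: minor version 20 > 7, so v11.20 > v11.7 (even though the decimal 11.20 < 11.7).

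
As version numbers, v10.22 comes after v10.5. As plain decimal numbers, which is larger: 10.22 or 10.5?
10.5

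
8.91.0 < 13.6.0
True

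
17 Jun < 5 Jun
False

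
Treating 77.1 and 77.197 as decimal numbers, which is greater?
77.197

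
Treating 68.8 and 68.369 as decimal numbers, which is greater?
68.8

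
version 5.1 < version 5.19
True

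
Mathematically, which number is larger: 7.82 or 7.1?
7.82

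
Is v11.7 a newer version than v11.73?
No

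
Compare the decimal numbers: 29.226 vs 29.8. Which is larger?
29.8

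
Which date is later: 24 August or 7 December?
7 December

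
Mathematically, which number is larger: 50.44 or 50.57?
50.57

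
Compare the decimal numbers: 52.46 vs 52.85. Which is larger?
52.85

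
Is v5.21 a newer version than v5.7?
Yes. Version numbers are compared segment by segment as integers, not as decimals: minor version 21 > 7, so v5.21 > v5.7 (even though the decimal 5.21 < 5.7).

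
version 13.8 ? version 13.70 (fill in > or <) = <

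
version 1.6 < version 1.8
True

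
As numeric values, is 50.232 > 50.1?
True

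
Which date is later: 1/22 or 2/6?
2/6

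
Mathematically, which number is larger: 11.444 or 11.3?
11.444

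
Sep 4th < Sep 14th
True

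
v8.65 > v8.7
True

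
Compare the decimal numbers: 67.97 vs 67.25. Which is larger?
67.97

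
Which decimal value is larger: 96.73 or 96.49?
96.73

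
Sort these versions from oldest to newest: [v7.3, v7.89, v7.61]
[v7.3, v7.61, v7.89]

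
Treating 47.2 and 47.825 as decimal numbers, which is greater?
47.825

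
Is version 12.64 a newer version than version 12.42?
Yes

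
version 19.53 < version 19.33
False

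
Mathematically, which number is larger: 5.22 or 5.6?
5.6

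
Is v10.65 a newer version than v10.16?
Yes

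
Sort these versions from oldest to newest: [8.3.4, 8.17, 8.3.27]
[8.3.4, 8.3.27, 8.17]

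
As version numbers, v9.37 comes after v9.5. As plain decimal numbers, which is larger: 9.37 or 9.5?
9.5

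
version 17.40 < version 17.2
False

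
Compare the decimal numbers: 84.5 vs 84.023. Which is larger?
84.5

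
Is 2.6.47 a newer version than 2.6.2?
Yes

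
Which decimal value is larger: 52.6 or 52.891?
52.891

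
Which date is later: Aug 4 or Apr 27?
Aug 4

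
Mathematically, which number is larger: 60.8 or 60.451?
60.8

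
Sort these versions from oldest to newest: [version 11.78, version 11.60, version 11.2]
[version 11.2, version 11.60, version 11.78]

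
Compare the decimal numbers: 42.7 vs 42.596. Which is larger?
42.7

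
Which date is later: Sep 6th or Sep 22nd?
Sep 22nd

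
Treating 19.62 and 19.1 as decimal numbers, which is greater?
19.62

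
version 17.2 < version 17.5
True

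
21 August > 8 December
False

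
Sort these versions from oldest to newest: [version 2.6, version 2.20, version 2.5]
[version 2.5, version 2.6, version 2.20]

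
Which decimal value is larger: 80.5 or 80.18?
80.5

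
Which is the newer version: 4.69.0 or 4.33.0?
4.69.0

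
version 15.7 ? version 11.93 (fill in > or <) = >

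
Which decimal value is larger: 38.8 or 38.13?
38.8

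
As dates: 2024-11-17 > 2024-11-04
True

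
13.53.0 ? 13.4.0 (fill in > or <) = >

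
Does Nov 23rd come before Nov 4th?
No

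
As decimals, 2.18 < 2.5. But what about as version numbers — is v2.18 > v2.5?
True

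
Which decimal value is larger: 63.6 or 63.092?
63.6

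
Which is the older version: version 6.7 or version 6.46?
version 6.7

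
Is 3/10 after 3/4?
Yes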